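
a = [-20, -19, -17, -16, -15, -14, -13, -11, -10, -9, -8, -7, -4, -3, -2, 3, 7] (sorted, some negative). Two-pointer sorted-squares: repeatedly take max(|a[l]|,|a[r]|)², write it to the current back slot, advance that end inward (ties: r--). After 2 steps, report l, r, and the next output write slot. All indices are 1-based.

l=3, r=17, next write slot=15

[1,17] |-20|>|7| out[17]=400 → l++
[2,17] |-19|>|7| out[16]=361 → l++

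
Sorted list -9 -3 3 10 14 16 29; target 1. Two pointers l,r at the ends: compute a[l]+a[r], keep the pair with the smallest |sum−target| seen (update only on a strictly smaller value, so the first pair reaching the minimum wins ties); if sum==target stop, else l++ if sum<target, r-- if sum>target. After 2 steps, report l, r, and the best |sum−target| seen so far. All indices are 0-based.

l=0, r=4, best |Δ|=6

l=0 r=6: -9+29=20 d=19 *, r--
l=0 r=5: -9+16=7 d=6 *, r--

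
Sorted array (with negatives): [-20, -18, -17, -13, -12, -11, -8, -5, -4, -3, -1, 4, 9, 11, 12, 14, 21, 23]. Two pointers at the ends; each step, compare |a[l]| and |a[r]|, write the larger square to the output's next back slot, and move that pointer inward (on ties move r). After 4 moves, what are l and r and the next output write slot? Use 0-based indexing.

[0,17] |-20|<=|23| out[17]=529 → r--
[0,16] |-20|<=|21| out[16]=441 → r--
[0,15] |-20|>|14| out[15]=400 → l++
[1,15] |-18|>|14| out[14]=324 → l++

l=2, r=15, next write slot=13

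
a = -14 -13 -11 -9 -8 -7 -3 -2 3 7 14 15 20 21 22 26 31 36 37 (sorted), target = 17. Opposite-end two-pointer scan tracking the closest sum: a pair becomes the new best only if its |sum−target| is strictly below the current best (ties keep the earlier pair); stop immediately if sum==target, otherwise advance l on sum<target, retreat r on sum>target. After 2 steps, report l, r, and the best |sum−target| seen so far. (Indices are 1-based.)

[1,19] -14+37=23 d=6 * → r--
[1,18] -14+36=22 d=5 * → r--

l=1, r=17, best |Δ|=5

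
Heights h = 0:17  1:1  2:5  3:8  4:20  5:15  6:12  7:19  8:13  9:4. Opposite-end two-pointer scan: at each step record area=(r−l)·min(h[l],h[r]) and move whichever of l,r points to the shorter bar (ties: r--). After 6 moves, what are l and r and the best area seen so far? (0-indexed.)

[0,9] min(17,4)*9=36 best=36 * → r--
[0,8] min(17,13)*8=104 best=104 * → r--
[0,7] min(17,19)*7=119 best=119 * → l++
[1,7] min(1,19)*6=6 best=119 → l++
[2,7] min(5,19)*5=25 best=119 → l++
[3,7] min(8,19)*4=32 best=119 → l++

l=4, r=7, best area=119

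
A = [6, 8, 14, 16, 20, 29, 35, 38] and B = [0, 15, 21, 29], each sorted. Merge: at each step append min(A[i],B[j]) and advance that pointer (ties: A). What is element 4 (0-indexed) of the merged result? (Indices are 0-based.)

merged[4] = 15

i=0 j=0: A[i]=6>B[j]=0 take 0, j++
i=0 j=1: A[i]=6<=B[j]=15 take 6, i++
i=1 j=1: A[i]=8<=B[j]=15 take 8, i++
i=2 j=1: A[i]=14<=B[j]=15 take 14, i++
i=3 j=1: A[i]=16>B[j]=15 take 15, j++
i=3 j=2: A[i]=16<=B[j]=21 take 16, i++
i=4 j=2: A[i]=20<=B[j]=21 take 20, i++
i=5 j=2: A[i]=29>B[j]=21 take 21, j++
i=5 j=3: A[i]=29<=B[j]=29 take 29, i++
i=6 j=3: A[i]=35>B[j]=29 take 29, j++
i=6 j=4: B done, take A[i]=35, i++
i=7 j=4: B done, take A[i]=38, i++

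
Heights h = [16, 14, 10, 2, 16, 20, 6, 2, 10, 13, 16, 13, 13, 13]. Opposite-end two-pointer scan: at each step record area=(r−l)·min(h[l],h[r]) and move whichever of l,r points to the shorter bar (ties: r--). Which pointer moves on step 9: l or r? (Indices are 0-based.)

l

l=0 r=13: min(16,13)*13=169 best=169 *, r--
l=0 r=12: min(16,13)*12=156 best=169, r--
l=0 r=11: min(16,13)*11=143 best=169, r--
l=0 r=10: min(16,16)*10=160 best=169, r--
l=0 r=9: min(16,13)*9=117 best=169, r--
l=0 r=8: min(16,10)*8=80 best=169, r--
l=0 r=7: min(16,2)*7=14 best=169, r--
l=0 r=6: min(16,6)*6=36 best=169, r--
l=0 r=5: min(16,20)*5=80 best=169, l++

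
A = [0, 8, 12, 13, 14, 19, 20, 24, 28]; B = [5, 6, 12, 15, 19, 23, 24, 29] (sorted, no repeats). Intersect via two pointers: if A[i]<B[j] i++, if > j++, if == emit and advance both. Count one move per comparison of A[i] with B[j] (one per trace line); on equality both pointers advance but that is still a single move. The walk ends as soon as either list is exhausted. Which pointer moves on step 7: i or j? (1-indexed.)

i

i=1 j=1: 0<5, i++
i=2 j=1: 8>5, j++
i=2 j=2: 8>6, j++
i=2 j=3: 8<12, i++
i=3 j=3: 12==12 emit, i++,j++
i=4 j=4: 13<15, i++
i=5 j=4: 14<15, i++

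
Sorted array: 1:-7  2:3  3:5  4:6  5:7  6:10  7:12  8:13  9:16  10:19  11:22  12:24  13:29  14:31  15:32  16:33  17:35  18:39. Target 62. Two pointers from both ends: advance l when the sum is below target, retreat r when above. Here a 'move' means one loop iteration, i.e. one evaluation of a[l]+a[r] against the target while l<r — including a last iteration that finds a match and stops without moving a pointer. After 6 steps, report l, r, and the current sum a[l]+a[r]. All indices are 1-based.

l=1 r=18: -7+39=32 <62, l++
l=2 r=18: 3+39=42 <62, l++
l=3 r=18: 5+39=44 <62, l++
l=4 r=18: 6+39=45 <62, l++
l=5 r=18: 7+39=46 <62, l++
l=6 r=18: 10+39=49 <62, l++

l=7, r=18, sum=51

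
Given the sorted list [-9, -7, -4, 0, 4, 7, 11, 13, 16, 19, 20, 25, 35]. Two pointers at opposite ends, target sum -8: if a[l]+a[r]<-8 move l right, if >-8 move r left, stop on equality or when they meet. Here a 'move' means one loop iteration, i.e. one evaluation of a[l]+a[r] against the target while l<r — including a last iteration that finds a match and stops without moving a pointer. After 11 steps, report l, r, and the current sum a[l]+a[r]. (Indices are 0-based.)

[0,12] -9+35=26 >-8 → r--
[0,11] -9+25=16 >-8 → r--
[0,10] -9+20=11 >-8 → r--
[0,9] -9+19=10 >-8 → r--
[0,8] -9+16=7 >-8 → r--
[0,7] -9+13=4 >-8 → r--
[0,6] -9+11=2 >-8 → r--
[0,5] -9+7=-2 >-8 → r--
[0,4] -9+4=-5 >-8 → r--
[0,3] -9+0=-9 <-8 → l++
[1,3] -7+0=-7 >-8 → r--

l=1, r=2, sum=-11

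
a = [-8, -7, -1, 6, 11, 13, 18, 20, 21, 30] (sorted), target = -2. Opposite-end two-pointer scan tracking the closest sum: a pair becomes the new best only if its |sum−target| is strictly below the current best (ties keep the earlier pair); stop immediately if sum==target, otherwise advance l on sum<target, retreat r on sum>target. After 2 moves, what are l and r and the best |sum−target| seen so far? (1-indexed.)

[1,10] -8+30=22 d=24 * → r--
[1,9] -8+21=13 d=15 * → r--

l=1, r=8, best |Δ|=15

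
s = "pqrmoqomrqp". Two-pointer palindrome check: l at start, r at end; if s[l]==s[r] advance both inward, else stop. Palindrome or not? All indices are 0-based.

[0,10] 'p'=='p' → l++,r--
[1,9] 'q'=='q' → l++,r--
[2,8] 'r'=='r' → l++,r--
[3,7] 'm'=='m' → l++,r--
[4,6] 'o'=='o' → l++,r--

palindrome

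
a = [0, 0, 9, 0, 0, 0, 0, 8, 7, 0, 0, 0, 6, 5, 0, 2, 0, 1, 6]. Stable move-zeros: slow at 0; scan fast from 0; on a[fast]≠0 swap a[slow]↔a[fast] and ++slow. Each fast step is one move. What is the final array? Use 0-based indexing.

slow=0 fast=0: a[fast]=0, fast++
slow=0 fast=1: a[fast]=0, fast++
slow=0 fast=2: a[fast]=9≠0 swap→a[0]=9, slow++,fast++
slow=1 fast=3: a[fast]=0, fast++
slow=1 fast=4: a[fast]=0, fast++
slow=1 fast=5: a[fast]=0, fast++
slow=1 fast=6: a[fast]=0, fast++
slow=1 fast=7: a[fast]=8≠0 swap→a[1]=8, slow++,fast++
slow=2 fast=8: a[fast]=7≠0 swap→a[2]=7, slow++,fast++
slow=3 fast=9: a[fast]=0, fast++
slow=3 fast=10: a[fast]=0, fast++
slow=3 fast=11: a[fast]=0, fast++
slow=3 fast=12: a[fast]=6≠0 swap→a[3]=6, slow++,fast++
slow=4 fast=13: a[fast]=5≠0 swap→a[4]=5, slow++,fast++
slow=5 fast=14: a[fast]=0, fast++
slow=5 fast=15: a[fast]=2≠0 swap→a[5]=2, slow++,fast++
slow=6 fast=16: a[fast]=0, fast++
slow=6 fast=17: a[fast]=1≠0 swap→a[6]=1, slow++,fast++
slow=7 fast=18: a[fast]=6≠0 swap→a[7]=6, slow++,fast++

[9, 8, 7, 6, 5, 2, 1, 6, 0, 0, 0, 0, 0, 0, 0, 0, 0, 0, 0]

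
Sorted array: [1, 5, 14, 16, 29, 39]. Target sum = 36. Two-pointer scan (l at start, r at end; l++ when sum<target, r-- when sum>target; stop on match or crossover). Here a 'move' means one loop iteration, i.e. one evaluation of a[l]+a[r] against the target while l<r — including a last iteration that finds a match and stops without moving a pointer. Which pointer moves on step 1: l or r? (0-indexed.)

r

[0,5] 1+39=40 >36 → r--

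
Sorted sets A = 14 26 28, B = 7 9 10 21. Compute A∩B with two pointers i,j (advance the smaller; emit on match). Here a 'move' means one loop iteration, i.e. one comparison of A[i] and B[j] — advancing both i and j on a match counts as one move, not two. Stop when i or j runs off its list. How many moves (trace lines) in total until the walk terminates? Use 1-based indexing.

[i=1,j=1] 14>7 → j++
[i=1,j=2] 14>9 → j++
[i=1,j=3] 14>10 → j++
[i=1,j=4] 14<21 → i++
[i=2,j=4] 26>21 → j++

5 moves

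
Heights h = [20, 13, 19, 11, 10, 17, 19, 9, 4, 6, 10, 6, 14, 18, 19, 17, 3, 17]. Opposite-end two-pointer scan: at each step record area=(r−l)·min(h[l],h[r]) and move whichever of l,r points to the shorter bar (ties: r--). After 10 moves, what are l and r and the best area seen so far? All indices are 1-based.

l=1, r=8, best area=289

l=1 r=18: min(20,17)*17=289 best=289 *, r--
l=1 r=17: min(20,3)*16=48 best=289, r--
l=1 r=16: min(20,17)*15=255 best=289, r--
l=1 r=15: min(20,19)*14=266 best=289, r--
l=1 r=14: min(20,18)*13=234 best=289, r--
l=1 r=13: min(20,14)*12=168 best=289, r--
l=1 r=12: min(20,6)*11=66 best=289, r--
l=1 r=11: min(20,10)*10=100 best=289, r--
l=1 r=10: min(20,6)*9=54 best=289, r--
l=1 r=9: min(20,4)*8=32 best=289, r--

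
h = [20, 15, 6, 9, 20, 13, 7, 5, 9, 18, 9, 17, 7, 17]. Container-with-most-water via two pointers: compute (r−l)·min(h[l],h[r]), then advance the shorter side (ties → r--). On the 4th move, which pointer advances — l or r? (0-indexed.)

l=0 r=13: min(20,17)*13=221 best=221 *, r--
l=0 r=12: min(20,7)*12=84 best=221, r--
l=0 r=11: min(20,17)*11=187 best=221, r--
l=0 r=10: min(20,9)*10=90 best=221, r--

r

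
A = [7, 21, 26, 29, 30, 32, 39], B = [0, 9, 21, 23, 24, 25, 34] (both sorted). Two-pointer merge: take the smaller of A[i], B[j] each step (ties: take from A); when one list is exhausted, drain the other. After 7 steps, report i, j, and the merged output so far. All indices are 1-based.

i=1 j=1: A[i]=7>B[j]=0 take 0, j++
i=1 j=2: A[i]=7<=B[j]=9 take 7, i++
i=2 j=2: A[i]=21>B[j]=9 take 9, j++
i=2 j=3: A[i]=21<=B[j]=21 take 21, i++
i=3 j=3: A[i]=26>B[j]=21 take 21, j++
i=3 j=4: A[i]=26>B[j]=23 take 23, j++
i=3 j=5: A[i]=26>B[j]=24 take 24, j++

i=3, j=6, merged so far=[0, 7, 9, 21, 21, 23, 24]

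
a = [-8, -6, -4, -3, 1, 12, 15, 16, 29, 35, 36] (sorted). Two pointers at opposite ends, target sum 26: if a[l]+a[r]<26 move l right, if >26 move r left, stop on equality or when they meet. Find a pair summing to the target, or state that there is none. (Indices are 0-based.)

l=0 r=10: -8+36=28 >26, r--
l=0 r=9: -8+35=27 >26, r--
l=0 r=8: -8+29=21 <26, l++
l=1 r=8: -6+29=23 <26, l++
l=2 r=8: -4+29=25 <26, l++
l=3 r=8: -3+29=26, found

(-3, 29)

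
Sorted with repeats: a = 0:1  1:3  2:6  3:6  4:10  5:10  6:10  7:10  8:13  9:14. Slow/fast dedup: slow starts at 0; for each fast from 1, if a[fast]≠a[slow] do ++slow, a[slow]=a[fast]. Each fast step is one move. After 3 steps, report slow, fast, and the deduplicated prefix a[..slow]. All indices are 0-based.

slow=2, fast=4, prefix=[1, 3, 6]

(s=0,f=1) a[fast]=3≠a[slow]=1 write a[1]=3 → slow++,fast++
(s=1,f=2) a[fast]=6≠a[slow]=3 write a[2]=6 → slow++,fast++
(s=2,f=3) a[fast]=6=a[slow] dup → fast++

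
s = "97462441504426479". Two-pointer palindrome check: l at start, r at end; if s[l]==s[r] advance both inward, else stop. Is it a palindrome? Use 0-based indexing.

l=0 r=16: '9'=='9', l++,r--
l=1 r=15: '7'=='7', l++,r--
l=2 r=14: '4'=='4', l++,r--
l=3 r=13: '6'=='6', l++,r--
l=4 r=12: '2'=='2', l++,r--
l=5 r=11: '4'=='4', l++,r--
l=6 r=10: '4'=='4', l++,r--
l=7 r=9: '1'!='0', stop

not a palindrome (mismatch at 7,9)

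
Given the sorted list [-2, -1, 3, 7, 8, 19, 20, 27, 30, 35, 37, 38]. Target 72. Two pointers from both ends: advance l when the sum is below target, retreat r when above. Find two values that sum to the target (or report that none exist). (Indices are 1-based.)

(35, 37)

[1,12] -2+38=36 <72 → l++
[2,12] -1+38=37 <72 → l++
[3,12] 3+38=41 <72 → l++
[4,12] 7+38=45 <72 → l++
[5,12] 8+38=46 <72 → l++
[6,12] 19+38=57 <72 → l++
[7,12] 20+38=58 <72 → l++
[8,12] 27+38=65 <72 → l++
[9,12] 30+38=68 <72 → l++
[10,12] 35+38=73 >72 → r--
[10,11] 35+37=72 → found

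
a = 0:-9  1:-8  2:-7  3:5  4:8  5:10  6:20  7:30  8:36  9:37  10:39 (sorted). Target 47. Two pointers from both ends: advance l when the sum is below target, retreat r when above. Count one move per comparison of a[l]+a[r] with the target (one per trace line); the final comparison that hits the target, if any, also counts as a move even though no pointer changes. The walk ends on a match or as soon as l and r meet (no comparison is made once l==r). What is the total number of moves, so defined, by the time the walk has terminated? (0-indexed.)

[0,10] -9+39=30 <47 → l++
[1,10] -8+39=31 <47 → l++
[2,10] -7+39=32 <47 → l++
[3,10] 5+39=44 <47 → l++
[4,10] 8+39=47 → found

5 moves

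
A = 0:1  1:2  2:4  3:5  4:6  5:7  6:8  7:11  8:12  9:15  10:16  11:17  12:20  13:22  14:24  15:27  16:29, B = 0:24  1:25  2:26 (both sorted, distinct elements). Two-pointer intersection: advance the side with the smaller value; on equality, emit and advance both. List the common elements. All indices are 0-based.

intersection = [24]

i=0 j=0: 1<24, i++
i=1 j=0: 2<24, i++
i=2 j=0: 4<24, i++
i=3 j=0: 5<24, i++
i=4 j=0: 6<24, i++
i=5 j=0: 7<24, i++
i=6 j=0: 8<24, i++
i=7 j=0: 11<24, i++
i=8 j=0: 12<24, i++
i=9 j=0: 15<24, i++
i=10 j=0: 16<24, i++
i=11 j=0: 17<24, i++
i=12 j=0: 20<24, i++
i=13 j=0: 22<24, i++
i=14 j=0: 24==24 emit, i++,j++
i=15 j=1: 27>25, j++
i=15 j=2: 27>26, j++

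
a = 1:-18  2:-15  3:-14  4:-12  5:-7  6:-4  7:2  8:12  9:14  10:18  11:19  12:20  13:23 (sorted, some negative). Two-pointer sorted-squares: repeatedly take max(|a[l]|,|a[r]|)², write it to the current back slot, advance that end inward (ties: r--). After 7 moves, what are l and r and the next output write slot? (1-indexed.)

l=1 r=13: |-18|<=|23| out[13]=529, r--
l=1 r=12: |-18|<=|20| out[12]=400, r--
l=1 r=11: |-18|<=|19| out[11]=361, r--
l=1 r=10: |-18|<=|18| out[10]=324, r--
l=1 r=9: |-18|>|14| out[9]=324, l++
l=2 r=9: |-15|>|14| out[8]=225, l++
l=3 r=9: |-14|<=|14| out[7]=196, r--

l=3, r=8, next write slot=6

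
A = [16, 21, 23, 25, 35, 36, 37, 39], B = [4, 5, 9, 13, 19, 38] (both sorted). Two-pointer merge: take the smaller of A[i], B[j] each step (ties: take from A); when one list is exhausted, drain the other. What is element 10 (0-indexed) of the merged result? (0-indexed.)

merged[10] = 36

i=0 j=0: A[i]=16>B[j]=4 take 4, j++
i=0 j=1: A[i]=16>B[j]=5 take 5, j++
i=0 j=2: A[i]=16>B[j]=9 take 9, j++
i=0 j=3: A[i]=16>B[j]=13 take 13, j++
i=0 j=4: A[i]=16<=B[j]=19 take 16, i++
i=1 j=4: A[i]=21>B[j]=19 take 19, j++
i=1 j=5: A[i]=21<=B[j]=38 take 21, i++
i=2 j=5: A[i]=23<=B[j]=38 take 23, i++
i=3 j=5: A[i]=25<=B[j]=38 take 25, i++
i=4 j=5: A[i]=35<=B[j]=38 take 35, i++
i=5 j=5: A[i]=36<=B[j]=38 take 36, i++
i=6 j=5: A[i]=37<=B[j]=38 take 37, i++
i=7 j=5: A[i]=39>B[j]=38 take 38, j++
i=7 j=6: B done, take A[i]=39, i++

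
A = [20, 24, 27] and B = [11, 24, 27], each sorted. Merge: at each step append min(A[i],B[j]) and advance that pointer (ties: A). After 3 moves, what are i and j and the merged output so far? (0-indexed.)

i=2, j=1, merged so far=[11, 20, 24]

i=0 j=0: A[i]=20>B[j]=11 take 11, j++
i=0 j=1: A[i]=20<=B[j]=24 take 20, i++
i=1 j=1: A[i]=24<=B[j]=24 take 24, i++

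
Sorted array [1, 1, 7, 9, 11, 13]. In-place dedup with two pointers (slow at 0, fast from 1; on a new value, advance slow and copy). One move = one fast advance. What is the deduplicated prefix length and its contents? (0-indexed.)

slow=0 fast=1: a[fast]=1=a[slow] dup, fast++
slow=0 fast=2: a[fast]=7≠a[slow]=1 write a[1]=7, slow++,fast++
slow=1 fast=3: a[fast]=9≠a[slow]=7 write a[2]=9, slow++,fast++
slow=2 fast=4: a[fast]=11≠a[slow]=9 write a[3]=11, slow++,fast++
slow=3 fast=5: a[fast]=13≠a[slow]=11 write a[4]=13, slow++,fast++

length 5; prefix = [1, 7, 9, 11, 13]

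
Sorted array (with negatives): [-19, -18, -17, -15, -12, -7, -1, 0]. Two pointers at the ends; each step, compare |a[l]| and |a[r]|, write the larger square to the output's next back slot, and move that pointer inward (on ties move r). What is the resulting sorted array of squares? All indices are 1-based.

l=1 r=8: |-19|>|0| out[8]=361, l++
l=2 r=8: |-18|>|0| out[7]=324, l++
l=3 r=8: |-17|>|0| out[6]=289, l++
l=4 r=8: |-15|>|0| out[5]=225, l++
l=5 r=8: |-12|>|0| out[4]=144, l++
l=6 r=8: |-7|>|0| out[3]=49, l++
l=7 r=8: |-1|>|0| out[2]=1, l++
l=8 r=8: |0|<=|0| out[1]=0, r--

[0, 1, 49, 144, 225, 289, 324, 361]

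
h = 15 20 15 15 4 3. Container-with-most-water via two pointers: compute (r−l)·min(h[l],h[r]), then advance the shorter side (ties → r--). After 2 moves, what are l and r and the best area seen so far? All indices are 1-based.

l=1, r=4, best area=16

[1,6] min(15,3)*5=15 best=15 * → r--
[1,5] min(15,4)*4=16 best=16 * → r--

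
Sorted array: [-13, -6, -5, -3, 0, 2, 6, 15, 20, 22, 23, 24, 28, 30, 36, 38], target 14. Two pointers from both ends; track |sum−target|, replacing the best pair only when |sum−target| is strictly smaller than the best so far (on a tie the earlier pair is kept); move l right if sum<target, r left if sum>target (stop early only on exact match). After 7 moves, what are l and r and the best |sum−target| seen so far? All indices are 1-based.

l=1 r=16: -13+38=25 d=11 *, r--
l=1 r=15: -13+36=23 d=9 *, r--
l=1 r=14: -13+30=17 d=3 *, r--
l=1 r=13: -13+28=15 d=1 *, r--
l=1 r=12: -13+24=11 d=3, l++
l=2 r=12: -6+24=18 d=4, r--
l=2 r=11: -6+23=17 d=3, r--

l=2, r=10, best |Δ|=1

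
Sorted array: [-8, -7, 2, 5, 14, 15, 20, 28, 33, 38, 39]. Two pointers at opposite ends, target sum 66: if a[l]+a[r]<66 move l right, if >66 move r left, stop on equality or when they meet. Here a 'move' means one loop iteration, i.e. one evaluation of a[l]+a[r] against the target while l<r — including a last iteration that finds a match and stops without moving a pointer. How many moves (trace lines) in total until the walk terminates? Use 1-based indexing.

9 moves

l=1 r=11: -8+39=31 <66, l++
l=2 r=11: -7+39=32 <66, l++
l=3 r=11: 2+39=41 <66, l++
l=4 r=11: 5+39=44 <66, l++
l=5 r=11: 14+39=53 <66, l++
l=6 r=11: 15+39=54 <66, l++
l=7 r=11: 20+39=59 <66, l++
l=8 r=11: 28+39=67 >66, r--
l=8 r=10: 28+38=66, found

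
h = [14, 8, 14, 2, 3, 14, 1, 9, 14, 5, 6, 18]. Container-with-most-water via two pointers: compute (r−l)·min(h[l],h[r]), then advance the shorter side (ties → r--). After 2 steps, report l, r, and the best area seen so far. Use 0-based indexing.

l=2, r=11, best area=154

l=0 r=11: min(14,18)*11=154 best=154 *, l++
l=1 r=11: min(8,18)*10=80 best=154, l++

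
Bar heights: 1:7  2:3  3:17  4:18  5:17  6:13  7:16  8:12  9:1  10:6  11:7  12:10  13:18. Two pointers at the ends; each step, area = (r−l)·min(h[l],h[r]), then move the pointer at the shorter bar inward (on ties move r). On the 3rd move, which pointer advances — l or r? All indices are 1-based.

l

l=1 r=13: min(7,18)*12=84 best=84 *, l++
l=2 r=13: min(3,18)*11=33 best=84, l++
l=3 r=13: min(17,18)*10=170 best=170 *, l++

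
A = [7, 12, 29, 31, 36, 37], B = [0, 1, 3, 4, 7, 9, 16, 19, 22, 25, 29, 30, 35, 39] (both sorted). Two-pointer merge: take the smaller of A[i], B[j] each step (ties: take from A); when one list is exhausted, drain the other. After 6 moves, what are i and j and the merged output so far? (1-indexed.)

i=2, j=6, merged so far=[0, 1, 3, 4, 7, 7]

[i=1,j=1] A[i]=7>B[j]=0 take 0 → j++
[i=1,j=2] A[i]=7>B[j]=1 take 1 → j++
[i=1,j=3] A[i]=7>B[j]=3 take 3 → j++
[i=1,j=4] A[i]=7>B[j]=4 take 4 → j++
[i=1,j=5] A[i]=7<=B[j]=7 take 7 → i++
[i=2,j=5] A[i]=12>B[j]=7 take 7 → j++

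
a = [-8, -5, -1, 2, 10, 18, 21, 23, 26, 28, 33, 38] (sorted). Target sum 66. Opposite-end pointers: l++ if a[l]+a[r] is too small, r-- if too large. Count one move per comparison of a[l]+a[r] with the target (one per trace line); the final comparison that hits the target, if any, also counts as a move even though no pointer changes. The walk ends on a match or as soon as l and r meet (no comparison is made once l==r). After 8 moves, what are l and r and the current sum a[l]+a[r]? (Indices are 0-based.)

l=8, r=11, sum=64

l=0 r=11: -8+38=30 <66, l++
l=1 r=11: -5+38=33 <66, l++
l=2 r=11: -1+38=37 <66, l++
l=3 r=11: 2+38=40 <66, l++
l=4 r=11: 10+38=48 <66, l++
l=5 r=11: 18+38=56 <66, l++
l=6 r=11: 21+38=59 <66, l++
l=7 r=11: 23+38=61 <66, l++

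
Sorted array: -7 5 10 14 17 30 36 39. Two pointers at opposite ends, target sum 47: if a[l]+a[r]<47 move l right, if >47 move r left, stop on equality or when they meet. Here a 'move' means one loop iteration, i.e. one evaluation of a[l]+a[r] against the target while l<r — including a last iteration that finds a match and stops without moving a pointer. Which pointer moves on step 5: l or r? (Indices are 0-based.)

r

l=0 r=7: -7+39=32 <47, l++
l=1 r=7: 5+39=44 <47, l++
l=2 r=7: 10+39=49 >47, r--
l=2 r=6: 10+36=46 <47, l++
l=3 r=6: 14+36=50 >47, r--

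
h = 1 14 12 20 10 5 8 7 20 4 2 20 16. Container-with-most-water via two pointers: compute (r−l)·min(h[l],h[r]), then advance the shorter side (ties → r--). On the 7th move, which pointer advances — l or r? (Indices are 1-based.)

l=1 r=13: min(1,16)*12=12 best=12 *, l++
l=2 r=13: min(14,16)*11=154 best=154 *, l++
l=3 r=13: min(12,16)*10=120 best=154, l++
l=4 r=13: min(20,16)*9=144 best=154, r--
l=4 r=12: min(20,20)*8=160 best=160 *, r--
l=4 r=11: min(20,2)*7=14 best=160, r--
l=4 r=10: min(20,4)*6=24 best=160, r--

r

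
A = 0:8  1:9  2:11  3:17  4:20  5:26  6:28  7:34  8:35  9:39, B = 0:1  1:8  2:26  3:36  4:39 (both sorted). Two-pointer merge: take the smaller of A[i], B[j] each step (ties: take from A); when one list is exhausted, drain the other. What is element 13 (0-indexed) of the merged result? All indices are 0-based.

[i=0,j=0] A[i]=8>B[j]=1 take 1 → j++
[i=0,j=1] A[i]=8<=B[j]=8 take 8 → i++
[i=1,j=1] A[i]=9>B[j]=8 take 8 → j++
[i=1,j=2] A[i]=9<=B[j]=26 take 9 → i++
[i=2,j=2] A[i]=11<=B[j]=26 take 11 → i++
[i=3,j=2] A[i]=17<=B[j]=26 take 17 → i++
[i=4,j=2] A[i]=20<=B[j]=26 take 20 → i++
[i=5,j=2] A[i]=26<=B[j]=26 take 26 → i++
[i=6,j=2] A[i]=28>B[j]=26 take 26 → j++
[i=6,j=3] A[i]=28<=B[j]=36 take 28 → i++
[i=7,j=3] A[i]=34<=B[j]=36 take 34 → i++
[i=8,j=3] A[i]=35<=B[j]=36 take 35 → i++
[i=9,j=3] A[i]=39>B[j]=36 take 36 → j++
[i=9,j=4] A[i]=39<=B[j]=39 take 39 → i++
[i=10,j=4] A done, take B[j]=39 → j++

merged[13] = 39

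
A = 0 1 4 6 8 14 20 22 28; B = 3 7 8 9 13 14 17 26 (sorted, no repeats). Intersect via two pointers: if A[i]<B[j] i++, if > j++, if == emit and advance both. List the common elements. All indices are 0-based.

[i=0,j=0] 0<3 → i++
[i=1,j=0] 1<3 → i++
[i=2,j=0] 4>3 → j++
[i=2,j=1] 4<7 → i++
[i=3,j=1] 6<7 → i++
[i=4,j=1] 8>7 → j++
[i=4,j=2] 8==8 emit → i++,j++
[i=5,j=3] 14>9 → j++
[i=5,j=4] 14>13 → j++
[i=5,j=5] 14==14 emit → i++,j++
[i=6,j=6] 20>17 → j++
[i=6,j=7] 20<26 → i++
[i=7,j=7] 22<26 → i++
[i=8,j=7] 28>26 → j++

intersection = [8, 14]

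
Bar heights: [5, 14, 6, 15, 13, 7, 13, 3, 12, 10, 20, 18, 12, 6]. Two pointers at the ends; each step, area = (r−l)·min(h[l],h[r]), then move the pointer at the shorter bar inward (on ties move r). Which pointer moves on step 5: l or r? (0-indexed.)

l

[0,13] min(5,6)*13=65 best=65 * → l++
[1,13] min(14,6)*12=72 best=72 * → r--
[1,12] min(14,12)*11=132 best=132 * → r--
[1,11] min(14,18)*10=140 best=140 * → l++
[2,11] min(6,18)*9=54 best=140 → l++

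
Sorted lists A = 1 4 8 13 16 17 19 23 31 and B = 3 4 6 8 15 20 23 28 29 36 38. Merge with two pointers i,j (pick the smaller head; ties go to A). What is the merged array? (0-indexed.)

[i=0,j=0] A[i]=1<=B[j]=3 take 1 → i++
[i=1,j=0] A[i]=4>B[j]=3 take 3 → j++
[i=1,j=1] A[i]=4<=B[j]=4 take 4 → i++
[i=2,j=1] A[i]=8>B[j]=4 take 4 → j++
[i=2,j=2] A[i]=8>B[j]=6 take 6 → j++
[i=2,j=3] A[i]=8<=B[j]=8 take 8 → i++
[i=3,j=3] A[i]=13>B[j]=8 take 8 → j++
[i=3,j=4] A[i]=13<=B[j]=15 take 13 → i++
[i=4,j=4] A[i]=16>B[j]=15 take 15 → j++
[i=4,j=5] A[i]=16<=B[j]=20 take 16 → i++
[i=5,j=5] A[i]=17<=B[j]=20 take 17 → i++
[i=6,j=5] A[i]=19<=B[j]=20 take 19 → i++
[i=7,j=5] A[i]=23>B[j]=20 take 20 → j++
[i=7,j=6] A[i]=23<=B[j]=23 take 23 → i++
[i=8,j=6] A[i]=31>B[j]=23 take 23 → j++
[i=8,j=7] A[i]=31>B[j]=28 take 28 → j++
[i=8,j=8] A[i]=31>B[j]=29 take 29 → j++
[i=8,j=9] A[i]=31<=B[j]=36 take 31 → i++
[i=9,j=9] A done, take B[j]=36 → j++
[i=9,j=10] A done, take B[j]=38 → j++

[1, 3, 4, 4, 6, 8, 8, 13, 15, 16, 17, 19, 20, 23, 23, 28, 29, 31, 36, 38]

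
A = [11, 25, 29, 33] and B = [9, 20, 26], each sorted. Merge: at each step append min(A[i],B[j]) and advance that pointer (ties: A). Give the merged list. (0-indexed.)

[i=0,j=0] A[i]=11>B[j]=9 take 9 → j++
[i=0,j=1] A[i]=11<=B[j]=20 take 11 → i++
[i=1,j=1] A[i]=25>B[j]=20 take 20 → j++
[i=1,j=2] A[i]=25<=B[j]=26 take 25 → i++
[i=2,j=2] A[i]=29>B[j]=26 take 26 → j++
[i=2,j=3] B done, take A[i]=29 → i++
[i=3,j=3] B done, take A[i]=33 → i++

[9, 11, 20, 25, 26, 29, 33]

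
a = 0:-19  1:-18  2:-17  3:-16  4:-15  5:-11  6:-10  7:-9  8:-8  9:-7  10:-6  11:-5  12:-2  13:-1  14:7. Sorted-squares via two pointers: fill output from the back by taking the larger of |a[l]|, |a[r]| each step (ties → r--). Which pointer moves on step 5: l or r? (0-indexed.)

[0,14] |-19|>|7| out[14]=361 → l++
[1,14] |-18|>|7| out[13]=324 → l++
[2,14] |-17|>|7| out[12]=289 → l++
[3,14] |-16|>|7| out[11]=256 → l++
[4,14] |-15|>|7| out[10]=225 → l++

l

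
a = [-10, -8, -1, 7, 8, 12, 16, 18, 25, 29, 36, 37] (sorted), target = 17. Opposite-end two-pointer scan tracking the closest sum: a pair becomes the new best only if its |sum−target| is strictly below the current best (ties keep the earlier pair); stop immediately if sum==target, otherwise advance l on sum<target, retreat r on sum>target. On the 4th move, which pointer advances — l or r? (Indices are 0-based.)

l

l=0 r=11: -10+37=27 d=10 *, r--
l=0 r=10: -10+36=26 d=9 *, r--
l=0 r=9: -10+29=19 d=2 *, r--
l=0 r=8: -10+25=15 d=2, l++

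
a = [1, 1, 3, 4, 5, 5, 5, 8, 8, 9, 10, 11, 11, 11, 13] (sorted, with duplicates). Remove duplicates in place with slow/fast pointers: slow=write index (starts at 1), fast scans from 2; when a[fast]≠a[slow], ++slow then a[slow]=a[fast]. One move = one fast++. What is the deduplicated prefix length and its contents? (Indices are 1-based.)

length 9; prefix = [1, 3, 4, 5, 8, 9, 10, 11, 13]

(s=1,f=2) a[fast]=1=a[slow] dup → fast++
(s=1,f=3) a[fast]=3≠a[slow]=1 write a[2]=3 → slow++,fast++
(s=2,f=4) a[fast]=4≠a[slow]=3 write a[3]=4 → slow++,fast++
(s=3,f=5) a[fast]=5≠a[slow]=4 write a[4]=5 → slow++,fast++
(s=4,f=6) a[fast]=5=a[slow] dup → fast++
(s=4,f=7) a[fast]=5=a[slow] dup → fast++
(s=4,f=8) a[fast]=8≠a[slow]=5 write a[5]=8 → slow++,fast++
(s=5,f=9) a[fast]=8=a[slow] dup → fast++
(s=5,f=10) a[fast]=9≠a[slow]=8 write a[6]=9 → slow++,fast++
(s=6,f=11) a[fast]=10≠a[slow]=9 write a[7]=10 → slow++,fast++
(s=7,f=12) a[fast]=11≠a[slow]=10 write a[8]=11 → slow++,fast++
(s=8,f=13) a[fast]=11=a[slow] dup → fast++
(s=8,f=14) a[fast]=11=a[slow] dup → fast++
(s=8,f=15) a[fast]=13≠a[slow]=11 write a[9]=13 → slow++,fast++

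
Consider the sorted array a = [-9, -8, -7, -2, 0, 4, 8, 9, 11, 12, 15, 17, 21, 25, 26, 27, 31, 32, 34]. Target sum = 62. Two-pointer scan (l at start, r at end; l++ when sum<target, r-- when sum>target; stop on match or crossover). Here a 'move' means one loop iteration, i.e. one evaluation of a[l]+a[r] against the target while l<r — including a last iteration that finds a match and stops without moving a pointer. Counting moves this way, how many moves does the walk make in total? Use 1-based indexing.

18 moves

l=1 r=19: -9+34=25 <62, l++
l=2 r=19: -8+34=26 <62, l++
l=3 r=19: -7+34=27 <62, l++
l=4 r=19: -2+34=32 <62, l++
l=5 r=19: 0+34=34 <62, l++
l=6 r=19: 4+34=38 <62, l++
l=7 r=19: 8+34=42 <62, l++
l=8 r=19: 9+34=43 <62, l++
l=9 r=19: 11+34=45 <62, l++
l=10 r=19: 12+34=46 <62, l++
l=11 r=19: 15+34=49 <62, l++
l=12 r=19: 17+34=51 <62, l++
l=13 r=19: 21+34=55 <62, l++
l=14 r=19: 25+34=59 <62, l++
l=15 r=19: 26+34=60 <62, l++
l=16 r=19: 27+34=61 <62, l++
l=17 r=19: 31+34=65 >62, r--
l=17 r=18: 31+32=63 >62, r--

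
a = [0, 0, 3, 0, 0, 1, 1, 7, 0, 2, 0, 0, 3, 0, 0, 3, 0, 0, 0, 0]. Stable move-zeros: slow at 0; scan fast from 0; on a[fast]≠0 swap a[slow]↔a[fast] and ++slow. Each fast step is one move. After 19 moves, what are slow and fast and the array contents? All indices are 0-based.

(s=0,f=0) a[fast]=0 → fast++
(s=0,f=1) a[fast]=0 → fast++
(s=0,f=2) a[fast]=3≠0 swap→a[0]=3 → slow++,fast++
(s=1,f=3) a[fast]=0 → fast++
(s=1,f=4) a[fast]=0 → fast++
(s=1,f=5) a[fast]=1≠0 swap→a[1]=1 → slow++,fast++
(s=2,f=6) a[fast]=1≠0 swap→a[2]=1 → slow++,fast++
(s=3,f=7) a[fast]=7≠0 swap→a[3]=7 → slow++,fast++
(s=4,f=8) a[fast]=0 → fast++
(s=4,f=9) a[fast]=2≠0 swap→a[4]=2 → slow++,fast++
(s=5,f=10) a[fast]=0 → fast++
(s=5,f=11) a[fast]=0 → fast++
(s=5,f=12) a[fast]=3≠0 swap→a[5]=3 → slow++,fast++
(s=6,f=13) a[fast]=0 → fast++
(s=6,f=14) a[fast]=0 → fast++
(s=6,f=15) a[fast]=3≠0 swap→a[6]=3 → slow++,fast++
(s=7,f=16) a[fast]=0 → fast++
(s=7,f=17) a[fast]=0 → fast++
(s=7,f=18) a[fast]=0 → fast++

slow=7, fast=19, a=[3, 1, 1, 7, 2, 3, 3, 0, 0, 0, 0, 0, 0, 0, 0, 0, 0, 0, 0, 0]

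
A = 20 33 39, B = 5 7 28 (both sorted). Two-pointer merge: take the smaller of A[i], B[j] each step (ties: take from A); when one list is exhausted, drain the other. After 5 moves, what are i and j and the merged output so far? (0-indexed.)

i=0 j=0: A[i]=20>B[j]=5 take 5, j++
i=0 j=1: A[i]=20>B[j]=7 take 7, j++
i=0 j=2: A[i]=20<=B[j]=28 take 20, i++
i=1 j=2: A[i]=33>B[j]=28 take 28, j++
i=1 j=3: B done, take A[i]=33, i++

i=2, j=3, merged so far=[5, 7, 20, 28, 33]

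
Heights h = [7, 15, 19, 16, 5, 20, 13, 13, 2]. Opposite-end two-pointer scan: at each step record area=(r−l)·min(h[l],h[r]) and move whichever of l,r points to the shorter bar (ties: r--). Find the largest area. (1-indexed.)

max area = 78

[1,9] min(7,2)*8=16 best=16 * → r--
[1,8] min(7,13)*7=49 best=49 * → l++
[2,8] min(15,13)*6=78 best=78 * → r--
[2,7] min(15,13)*5=65 best=78 → r--
[2,6] min(15,20)*4=60 best=78 → l++
[3,6] min(19,20)*3=57 best=78 → l++
[4,6] min(16,20)*2=32 best=78 → l++
[5,6] min(5,20)*1=5 best=78 → l++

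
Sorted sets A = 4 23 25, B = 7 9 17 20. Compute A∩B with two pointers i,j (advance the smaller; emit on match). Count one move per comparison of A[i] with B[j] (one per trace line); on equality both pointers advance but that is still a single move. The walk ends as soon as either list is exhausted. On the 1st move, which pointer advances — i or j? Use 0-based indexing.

i

i=0 j=0: 4<7, i++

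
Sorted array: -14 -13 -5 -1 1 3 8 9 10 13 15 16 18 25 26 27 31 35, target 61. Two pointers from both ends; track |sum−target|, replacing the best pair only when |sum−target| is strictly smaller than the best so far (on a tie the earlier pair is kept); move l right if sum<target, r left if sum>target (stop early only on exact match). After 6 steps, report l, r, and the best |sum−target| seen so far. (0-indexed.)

[0,17] -14+35=21 d=40 * → l++
[1,17] -13+35=22 d=39 * → l++
[2,17] -5+35=30 d=31 * → l++
[3,17] -1+35=34 d=27 * → l++
[4,17] 1+35=36 d=25 * → l++
[5,17] 3+35=38 d=23 * → l++

l=6, r=17, best |Δ|=23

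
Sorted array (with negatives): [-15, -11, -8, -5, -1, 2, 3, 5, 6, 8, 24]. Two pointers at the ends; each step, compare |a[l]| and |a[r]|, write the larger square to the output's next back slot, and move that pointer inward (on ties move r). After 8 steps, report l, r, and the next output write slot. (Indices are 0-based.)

l=4, r=6, next write slot=2

l=0 r=10: |-15|<=|24| out[10]=576, r--
l=0 r=9: |-15|>|8| out[9]=225, l++
l=1 r=9: |-11|>|8| out[8]=121, l++
l=2 r=9: |-8|<=|8| out[7]=64, r--
l=2 r=8: |-8|>|6| out[6]=64, l++
l=3 r=8: |-5|<=|6| out[5]=36, r--
l=3 r=7: |-5|<=|5| out[4]=25, r--
l=3 r=6: |-5|>|3| out[3]=25, l++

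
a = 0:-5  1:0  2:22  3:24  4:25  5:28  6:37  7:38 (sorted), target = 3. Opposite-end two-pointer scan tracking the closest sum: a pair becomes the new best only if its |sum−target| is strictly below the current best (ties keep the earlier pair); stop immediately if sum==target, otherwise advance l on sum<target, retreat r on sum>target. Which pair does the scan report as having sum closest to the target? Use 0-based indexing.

[0,7] -5+38=33 d=30 * → r--
[0,6] -5+37=32 d=29 * → r--
[0,5] -5+28=23 d=20 * → r--
[0,4] -5+25=20 d=17 * → r--
[0,3] -5+24=19 d=16 * → r--
[0,2] -5+22=17 d=14 * → r--
[0,1] -5+0=-5 d=8 * → l++

pair (-5, 0) with sum -5 (|Δ|=8)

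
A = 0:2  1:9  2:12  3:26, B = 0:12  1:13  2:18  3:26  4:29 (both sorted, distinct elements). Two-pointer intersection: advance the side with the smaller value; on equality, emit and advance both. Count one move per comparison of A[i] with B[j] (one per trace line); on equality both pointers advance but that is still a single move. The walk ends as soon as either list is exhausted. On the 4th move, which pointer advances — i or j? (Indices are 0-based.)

[i=0,j=0] 2<12 → i++
[i=1,j=0] 9<12 → i++
[i=2,j=0] 12==12 emit → i++,j++
[i=3,j=1] 26>13 → j++

j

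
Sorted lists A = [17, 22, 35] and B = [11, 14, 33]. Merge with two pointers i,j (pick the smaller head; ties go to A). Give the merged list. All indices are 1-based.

[i=1,j=1] A[i]=17>B[j]=11 take 11 → j++
[i=1,j=2] A[i]=17>B[j]=14 take 14 → j++
[i=1,j=3] A[i]=17<=B[j]=33 take 17 → i++
[i=2,j=3] A[i]=22<=B[j]=33 take 22 → i++
[i=3,j=3] A[i]=35>B[j]=33 take 33 → j++
[i=3,j=4] B done, take A[i]=35 → i++

[11, 14, 17, 22, 33, 35]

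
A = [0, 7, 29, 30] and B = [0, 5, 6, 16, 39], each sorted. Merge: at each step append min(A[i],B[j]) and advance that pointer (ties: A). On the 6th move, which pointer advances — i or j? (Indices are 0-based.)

j

i=0 j=0: A[i]=0<=B[j]=0 take 0, i++
i=1 j=0: A[i]=7>B[j]=0 take 0, j++
i=1 j=1: A[i]=7>B[j]=5 take 5, j++
i=1 j=2: A[i]=7>B[j]=6 take 6, j++
i=1 j=3: A[i]=7<=B[j]=16 take 7, i++
i=2 j=3: A[i]=29>B[j]=16 take 16, j++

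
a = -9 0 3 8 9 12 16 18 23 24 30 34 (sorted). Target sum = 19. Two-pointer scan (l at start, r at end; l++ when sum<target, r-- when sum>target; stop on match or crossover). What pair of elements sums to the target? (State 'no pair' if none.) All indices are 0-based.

[0,11] -9+34=25 >19 → r--
[0,10] -9+30=21 >19 → r--
[0,9] -9+24=15 <19 → l++
[1,9] 0+24=24 >19 → r--
[1,8] 0+23=23 >19 → r--
[1,7] 0+18=18 <19 → l++
[2,7] 3+18=21 >19 → r--
[2,6] 3+16=19 → found

(3, 16)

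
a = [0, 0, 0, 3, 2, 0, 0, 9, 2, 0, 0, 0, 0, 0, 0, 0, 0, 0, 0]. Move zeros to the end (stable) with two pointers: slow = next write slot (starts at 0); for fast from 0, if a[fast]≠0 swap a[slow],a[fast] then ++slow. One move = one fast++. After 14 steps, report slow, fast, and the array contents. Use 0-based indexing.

slow=0 fast=0: a[fast]=0, fast++
slow=0 fast=1: a[fast]=0, fast++
slow=0 fast=2: a[fast]=0, fast++
slow=0 fast=3: a[fast]=3≠0 swap→a[0]=3, slow++,fast++
slow=1 fast=4: a[fast]=2≠0 swap→a[1]=2, slow++,fast++
slow=2 fast=5: a[fast]=0, fast++
slow=2 fast=6: a[fast]=0, fast++
slow=2 fast=7: a[fast]=9≠0 swap→a[2]=9, slow++,fast++
slow=3 fast=8: a[fast]=2≠0 swap→a[3]=2, slow++,fast++
slow=4 fast=9: a[fast]=0, fast++
slow=4 fast=10: a[fast]=0, fast++
slow=4 fast=11: a[fast]=0, fast++
slow=4 fast=12: a[fast]=0, fast++
slow=4 fast=13: a[fast]=0, fast++

slow=4, fast=14, a=[3, 2, 9, 2, 0, 0, 0, 0, 0, 0, 0, 0, 0, 0, 0, 0, 0, 0, 0]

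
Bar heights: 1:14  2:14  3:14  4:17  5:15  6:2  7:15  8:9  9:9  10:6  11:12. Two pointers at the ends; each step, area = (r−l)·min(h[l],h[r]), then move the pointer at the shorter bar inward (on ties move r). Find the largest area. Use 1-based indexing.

max area = 120

[1,11] min(14,12)*10=120 best=120 * → r--
[1,10] min(14,6)*9=54 best=120 → r--
[1,9] min(14,9)*8=72 best=120 → r--
[1,8] min(14,9)*7=63 best=120 → r--
[1,7] min(14,15)*6=84 best=120 → l++
[2,7] min(14,15)*5=70 best=120 → l++
[3,7] min(14,15)*4=56 best=120 → l++
[4,7] min(17,15)*3=45 best=120 → r--
[4,6] min(17,2)*2=4 best=120 → r--
[4,5] min(17,15)*1=15 best=120 → r--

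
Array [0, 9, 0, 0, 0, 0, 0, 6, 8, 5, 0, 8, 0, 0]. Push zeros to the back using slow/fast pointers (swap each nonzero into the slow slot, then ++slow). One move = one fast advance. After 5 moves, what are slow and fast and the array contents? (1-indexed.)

(s=1,f=1) a[fast]=0 → fast++
(s=1,f=2) a[fast]=9≠0 swap→a[1]=9 → slow++,fast++
(s=2,f=3) a[fast]=0 → fast++
(s=2,f=4) a[fast]=0 → fast++
(s=2,f=5) a[fast]=0 → fast++

slow=2, fast=6, a=[9, 0, 0, 0, 0, 0, 0, 6, 8, 5, 0, 8, 0, 0]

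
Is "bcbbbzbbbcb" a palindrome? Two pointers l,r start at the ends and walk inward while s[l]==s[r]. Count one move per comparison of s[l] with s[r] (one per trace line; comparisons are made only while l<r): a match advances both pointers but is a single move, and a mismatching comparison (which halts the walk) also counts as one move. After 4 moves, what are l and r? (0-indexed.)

[0,10] 'b'=='b' → l++,r--
[1,9] 'c'=='c' → l++,r--
[2,8] 'b'=='b' → l++,r--
[3,7] 'b'=='b' → l++,r--

l=4, r=6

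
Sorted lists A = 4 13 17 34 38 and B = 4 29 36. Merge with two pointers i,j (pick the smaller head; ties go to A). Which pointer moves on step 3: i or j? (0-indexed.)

i

[i=0,j=0] A[i]=4<=B[j]=4 take 4 → i++
[i=1,j=0] A[i]=13>B[j]=4 take 4 → j++
[i=1,j=1] A[i]=13<=B[j]=29 take 13 → i++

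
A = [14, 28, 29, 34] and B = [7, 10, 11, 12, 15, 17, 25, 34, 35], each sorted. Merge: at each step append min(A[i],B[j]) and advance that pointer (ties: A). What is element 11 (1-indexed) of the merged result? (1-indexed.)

merged[11] = 34

[i=1,j=1] A[i]=14>B[j]=7 take 7 → j++
[i=1,j=2] A[i]=14>B[j]=10 take 10 → j++
[i=1,j=3] A[i]=14>B[j]=11 take 11 → j++
[i=1,j=4] A[i]=14>B[j]=12 take 12 → j++
[i=1,j=5] A[i]=14<=B[j]=15 take 14 → i++
[i=2,j=5] A[i]=28>B[j]=15 take 15 → j++
[i=2,j=6] A[i]=28>B[j]=17 take 17 → j++
[i=2,j=7] A[i]=28>B[j]=25 take 25 → j++
[i=2,j=8] A[i]=28<=B[j]=34 take 28 → i++
[i=3,j=8] A[i]=29<=B[j]=34 take 29 → i++
[i=4,j=8] A[i]=34<=B[j]=34 take 34 → i++
[i=5,j=8] A done, take B[j]=34 → j++
[i=5,j=9] A done, take B[j]=35 → j++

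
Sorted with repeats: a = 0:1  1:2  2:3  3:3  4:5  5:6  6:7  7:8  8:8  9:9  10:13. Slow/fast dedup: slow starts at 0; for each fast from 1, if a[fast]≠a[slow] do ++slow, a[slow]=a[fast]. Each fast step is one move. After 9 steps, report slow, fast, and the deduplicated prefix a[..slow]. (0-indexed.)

slow=7, fast=10, prefix=[1, 2, 3, 5, 6, 7, 8, 9]

(s=0,f=1) a[fast]=2≠a[slow]=1 write a[1]=2 → slow++,fast++
(s=1,f=2) a[fast]=3≠a[slow]=2 write a[2]=3 → slow++,fast++
(s=2,f=3) a[fast]=3=a[slow] dup → fast++
(s=2,f=4) a[fast]=5≠a[slow]=3 write a[3]=5 → slow++,fast++
(s=3,f=5) a[fast]=6≠a[slow]=5 write a[4]=6 → slow++,fast++
(s=4,f=6) a[fast]=7≠a[slow]=6 write a[5]=7 → slow++,fast++
(s=5,f=7) a[fast]=8≠a[slow]=7 write a[6]=8 → slow++,fast++
(s=6,f=8) a[fast]=8=a[slow] dup → fast++
(s=6,f=9) a[fast]=9≠a[slow]=8 write a[7]=9 → slow++,fast++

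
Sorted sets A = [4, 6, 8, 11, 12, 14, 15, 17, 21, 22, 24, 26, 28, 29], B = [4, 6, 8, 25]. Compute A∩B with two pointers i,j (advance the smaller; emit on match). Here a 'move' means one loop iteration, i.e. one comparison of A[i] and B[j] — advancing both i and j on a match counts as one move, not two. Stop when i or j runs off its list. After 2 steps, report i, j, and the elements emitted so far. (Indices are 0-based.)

[i=0,j=0] 4==4 emit → i++,j++
[i=1,j=1] 6==6 emit → i++,j++

i=2, j=2, emitted=[4, 6]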